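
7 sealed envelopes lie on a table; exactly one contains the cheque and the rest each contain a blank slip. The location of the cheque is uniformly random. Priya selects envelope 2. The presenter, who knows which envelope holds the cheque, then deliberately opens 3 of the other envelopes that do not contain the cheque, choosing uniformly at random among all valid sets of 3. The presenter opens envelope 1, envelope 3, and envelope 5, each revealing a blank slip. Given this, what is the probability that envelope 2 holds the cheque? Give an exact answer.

1/7

Condition on the true location of the cheque.
If it is in any of envelopes 1, 3, and 5 (prior 1/7 each): that envelope was opened and seen not to hold the prize — ruled out; weight (1/7)·0 = 0 each.
If it is in envelope 2 (prior 1/7): the presenter has 20 equally likely choices, so probability 1/20; weight (1/7)·(1/20) = 1/140.
If it is in any of envelopes 4, 6, and 7 (prior 1/7 each): the presenter has 10 equally likely choices, so probability 1/10; weight (1/7)·(1/10) = 1/70 each.
The weights sum to 1/20.
So P(the cheque in envelope 2 | the presenter opened envelope 1, envelope 3, and envelope 5) = (1/140) / (1/20) = 1/7.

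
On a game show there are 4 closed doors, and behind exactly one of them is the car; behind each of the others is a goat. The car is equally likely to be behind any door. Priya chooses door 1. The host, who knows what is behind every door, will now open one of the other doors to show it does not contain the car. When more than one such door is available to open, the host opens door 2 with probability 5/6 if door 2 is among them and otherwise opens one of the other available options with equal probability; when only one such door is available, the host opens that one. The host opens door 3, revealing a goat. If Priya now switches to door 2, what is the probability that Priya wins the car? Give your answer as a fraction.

Condition on the true location of the car.
If it is behind door 1 (prior 1/4): door 2 is available but not opened; door 3 gets probability (1 − 5/6)/2 = 1/12; weight (1/4)·(1/12) = 1/48.
If it is behind door 2 (prior 1/4): door 2 holds the prize so is unavailable; the host chooses uniformly among the 2 others, probability 1/2; weight (1/4)·(1/2) = 1/8.
If it is behind door 3 (prior 1/4): the host opened door 3, so this case is ruled out; weight (1/4)·0 = 0.
If it is behind door 4 (prior 1/4): door 2 is available but not opened, probability 1/6; weight (1/4)·(1/6) = 1/24.
The weights sum to 3/16.
So P(the car behind door 2 | the host opened door 3) = (1/8) / (3/16) = 2/3.

2/3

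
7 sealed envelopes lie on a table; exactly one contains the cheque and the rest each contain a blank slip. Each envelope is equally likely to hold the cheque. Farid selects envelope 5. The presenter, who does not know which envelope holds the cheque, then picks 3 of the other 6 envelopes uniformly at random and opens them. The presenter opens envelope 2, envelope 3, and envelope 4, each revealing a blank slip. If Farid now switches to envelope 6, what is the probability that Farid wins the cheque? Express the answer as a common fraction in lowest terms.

1/4

Because the presenter chose which envelopes to open without knowing where the cheque is, the choice is independent of the prize location. Learning that none of the 3 opened envelopes holds the cheque simply rules out those 3 locations and leaves the remaining 4 envelopes still equally likely by symmetry.
So P(the cheque in envelope 6) = 1/4.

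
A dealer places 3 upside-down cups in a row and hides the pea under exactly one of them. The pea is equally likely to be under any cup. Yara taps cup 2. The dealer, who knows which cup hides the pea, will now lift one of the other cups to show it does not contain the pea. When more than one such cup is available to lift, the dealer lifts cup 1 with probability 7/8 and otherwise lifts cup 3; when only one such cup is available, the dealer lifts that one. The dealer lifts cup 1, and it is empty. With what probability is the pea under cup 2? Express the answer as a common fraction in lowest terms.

Consider each possible location of the pea in turn.
If it is under cup 1 (prior 1/3): the dealer opened cup 1, so this case is ruled out; weight (1/3)·0 = 0.
If it is under cup 2 (prior 1/3): cup 1 is available, opened with probability 7/8; weight (1/3)·(7/8) = 7/24.
If it is under cup 3 (prior 1/3): only cup 1 is available, probability 1; weight (1/3)·1 = 1/3.
The weights sum to 5/8.
So P(the pea under cup 2 | the dealer opened cup 1) = (7/24) / (5/8) = 7/15.

7/15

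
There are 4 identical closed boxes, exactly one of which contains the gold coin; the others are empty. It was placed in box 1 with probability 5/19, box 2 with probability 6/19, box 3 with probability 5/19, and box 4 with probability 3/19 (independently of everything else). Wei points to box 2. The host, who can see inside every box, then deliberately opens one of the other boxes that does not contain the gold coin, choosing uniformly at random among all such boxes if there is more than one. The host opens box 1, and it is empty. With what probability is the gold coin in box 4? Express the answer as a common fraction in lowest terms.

Apply Bayes' rule, conditioning on where the gold coin actually is.
If it is in box 1 (prior 5/19): the host opened box 1, so this case is ruled out; weight (5/19)·0 = 0.
If it is in box 2 (prior 6/19): the host has 3 equally likely choices, so probability 1/3; weight (6/19)·(1/3) = 2/19.
If it is in box 3 (prior 5/19): the host has 2 equally likely choices, so probability 1/2; weight (5/19)·(1/2) = 5/38.
If it is in box 4 (prior 3/19): the host has 2 equally likely choices, so probability 1/2; weight (3/19)·(1/2) = 3/38.
The weights sum to 6/19.
So P(the gold coin in box 4 | the host opened box 1) = (3/38) / (6/19) = 1/4.

1/4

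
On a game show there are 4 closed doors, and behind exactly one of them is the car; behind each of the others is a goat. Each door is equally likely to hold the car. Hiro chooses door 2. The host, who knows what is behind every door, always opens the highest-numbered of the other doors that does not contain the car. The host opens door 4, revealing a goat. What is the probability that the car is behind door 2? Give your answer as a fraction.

Consider each possible location of the car in turn.
If it is behind any of doors 1, 2, and 3 (prior 1/4 each): door 4 is the highest-numbered option available, probability 1; weight (1/4)·1 = 1/4 each.
If it is behind door 4 (prior 1/4): the host opened door 4, so this case is ruled out; weight (1/4)·0 = 0.
The weights sum to 3/4.
So P(the car behind door 2 | the host opened door 4) = (1/4) / (3/4) = 1/3.

1/3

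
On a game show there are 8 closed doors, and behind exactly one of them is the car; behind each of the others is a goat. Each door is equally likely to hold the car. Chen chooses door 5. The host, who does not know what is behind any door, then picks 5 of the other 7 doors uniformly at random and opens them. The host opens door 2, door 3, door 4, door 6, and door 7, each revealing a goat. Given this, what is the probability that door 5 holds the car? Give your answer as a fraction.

Because the host chose which doors to open without knowing where the car is, the choice is independent of the prize location. Learning that none of the 5 opened doors holds the car simply rules out those 5 locations and leaves the remaining 3 doors still equally likely by symmetry.
So P(the car behind door 5) = 1/3.

1/3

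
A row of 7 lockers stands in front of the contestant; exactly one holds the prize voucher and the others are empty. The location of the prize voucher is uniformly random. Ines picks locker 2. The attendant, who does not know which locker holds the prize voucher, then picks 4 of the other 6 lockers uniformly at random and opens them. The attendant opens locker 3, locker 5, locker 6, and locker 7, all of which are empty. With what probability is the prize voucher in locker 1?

Because the attendant chose which lockers to open without knowing where the prize voucher is, the choice is independent of the prize location. Learning that none of the 4 opened lockers holds the prize voucher simply rules out those 4 locations and leaves the remaining 3 lockers still equally likely by symmetry.
So P(the prize voucher in locker 1) = 1/3.

1/3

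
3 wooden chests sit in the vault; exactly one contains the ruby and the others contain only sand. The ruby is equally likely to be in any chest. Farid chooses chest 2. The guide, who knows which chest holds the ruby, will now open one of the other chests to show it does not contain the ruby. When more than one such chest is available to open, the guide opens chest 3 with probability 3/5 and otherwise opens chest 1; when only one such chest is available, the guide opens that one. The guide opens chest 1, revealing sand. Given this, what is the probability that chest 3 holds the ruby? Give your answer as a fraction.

Condition on the true location of the ruby.
If it is in chest 1 (prior 1/3): the guide opened chest 1, so this case is ruled out; weight (1/3)·0 = 0.
If it is in chest 2 (prior 1/3): chest 3 is available but not opened, probability 2/5; weight (1/3)·(2/5) = 2/15.
If it is in chest 3 (prior 1/3): only chest 1 is available, probability 1; weight (1/3)·1 = 1/3.
The weights sum to 7/15.
So P(the ruby in chest 3 | the guide opened chest 1) = (1/3) / (7/15) = 5/7.

5/7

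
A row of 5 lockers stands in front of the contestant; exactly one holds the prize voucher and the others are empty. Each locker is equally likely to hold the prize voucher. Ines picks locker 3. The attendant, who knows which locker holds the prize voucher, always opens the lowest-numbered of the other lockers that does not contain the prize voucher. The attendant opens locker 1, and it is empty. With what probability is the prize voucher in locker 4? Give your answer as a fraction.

Apply Bayes' rule, conditioning on where the prize voucher actually is.
If it is in locker 1 (prior 1/5): the attendant opened locker 1, so this case is ruled out; weight (1/5)·0 = 0.
If it is in any of lockers 2, 3, 4, and 5 (prior 1/5 each): locker 1 is the lowest-numbered option available, probability 1; weight (1/5)·1 = 1/5 each.
The weights sum to 4/5.
So P(the prize voucher in locker 4 | the attendant opened locker 1) = (1/5) / (4/5) = 1/4.

1/4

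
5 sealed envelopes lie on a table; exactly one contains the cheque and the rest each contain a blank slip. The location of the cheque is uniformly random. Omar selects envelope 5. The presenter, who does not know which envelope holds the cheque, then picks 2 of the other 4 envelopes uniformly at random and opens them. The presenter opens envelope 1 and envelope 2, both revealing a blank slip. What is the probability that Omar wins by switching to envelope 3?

1/3

Apply Bayes' rule, conditioning on where the cheque actually is.
If it is in either of envelopes 1 and 2 (prior 1/5 each): that envelope was opened and seen not to hold the prize — ruled out; weight (1/5)·0 = 0 each.
If it is in any of envelopes 3, 4, and 5 (prior 1/5 each): the presenter picks exactly this set with probability 1/6 regardless, and none is the prize; weight (1/5)·(1/6) = 1/30 each.
The weights sum to 1/10.
So P(the cheque in envelope 3 | the presenter opened envelope 1 and envelope 2) = (1/30) / (1/10) = 1/3.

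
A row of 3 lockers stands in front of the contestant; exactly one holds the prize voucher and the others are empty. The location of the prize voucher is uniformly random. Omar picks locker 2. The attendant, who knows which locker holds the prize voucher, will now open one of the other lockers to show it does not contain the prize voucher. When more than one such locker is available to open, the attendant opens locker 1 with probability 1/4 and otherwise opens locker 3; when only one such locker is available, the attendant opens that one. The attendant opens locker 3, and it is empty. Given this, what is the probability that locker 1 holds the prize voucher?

Condition on the true location of the prize voucher.
If it is in locker 1 (prior 1/3): only locker 3 is available, probability 1; weight (1/3)·1 = 1/3.
If it is in locker 2 (prior 1/3): locker 1 is available but not opened, probability 3/4; weight (1/3)·(3/4) = 1/4.
If it is in locker 3 (prior 1/3): the attendant opened locker 3, so this case is ruled out; weight (1/3)·0 = 0.
The weights sum to 7/12.
So P(the prize voucher in locker 1 | the attendant opened locker 3) = (1/3) / (7/12) = 4/7.

4/7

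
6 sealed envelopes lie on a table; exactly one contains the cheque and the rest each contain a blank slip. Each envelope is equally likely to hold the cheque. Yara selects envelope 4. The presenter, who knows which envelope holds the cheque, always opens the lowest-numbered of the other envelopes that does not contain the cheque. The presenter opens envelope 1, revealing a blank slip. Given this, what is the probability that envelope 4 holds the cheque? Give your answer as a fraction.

1/5

Apply Bayes' rule, conditioning on where the cheque actually is.
If it is in envelope 1 (prior 1/6): the presenter opened envelope 1, so this case is ruled out; weight (1/6)·0 = 0.
If it is in any of envelopes 2, 3, 4, 5, and 6 (prior 1/6 each): envelope 1 is the lowest-numbered option available, probability 1; weight (1/6)·1 = 1/6 each.
The weights sum to 5/6.
So P(the cheque in envelope 4 | the presenter opened envelope 1) = (1/6) / (5/6) = 1/5.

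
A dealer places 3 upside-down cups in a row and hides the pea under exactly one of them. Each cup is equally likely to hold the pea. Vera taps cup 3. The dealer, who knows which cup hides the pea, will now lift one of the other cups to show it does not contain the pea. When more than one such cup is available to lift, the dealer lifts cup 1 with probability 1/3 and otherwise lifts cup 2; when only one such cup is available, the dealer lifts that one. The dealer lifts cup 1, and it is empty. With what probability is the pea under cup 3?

1/4

Apply Bayes' rule, conditioning on where the pea actually is.
If it is under cup 1 (prior 1/3): the dealer opened cup 1, so this case is ruled out; weight (1/3)·0 = 0.
If it is under cup 2 (prior 1/3): only cup 1 is available, probability 1; weight (1/3)·1 = 1/3.
If it is under cup 3 (prior 1/3): cup 1 is available, opened with probability 1/3; weight (1/3)·(1/3) = 1/9.
The weights sum to 4/9.
So P(the pea under cup 3 | the dealer opened cup 1) = (1/9) / (4/9) = 1/4.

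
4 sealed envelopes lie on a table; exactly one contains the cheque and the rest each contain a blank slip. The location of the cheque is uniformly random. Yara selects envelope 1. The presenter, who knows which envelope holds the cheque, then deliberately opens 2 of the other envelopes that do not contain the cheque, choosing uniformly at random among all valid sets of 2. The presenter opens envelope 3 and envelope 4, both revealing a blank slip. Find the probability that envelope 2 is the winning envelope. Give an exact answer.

Condition on the true location of the cheque.
If it is in envelope 1 (prior 1/4): the presenter has 3 equally likely choices, so probability 1/3; weight (1/4)·(1/3) = 1/12.
If it is in envelope 2 (prior 1/4): the presenter has no choice, probability 1; weight (1/4)·1 = 1/4.
If it is in either of envelopes 3 and 4 (prior 1/4 each): that envelope was opened and seen not to hold the prize — ruled out; weight (1/4)·0 = 0 each.
The weights sum to 1/3.
So P(the cheque in envelope 2 | the presenter opened envelope 3 and envelope 4) = (1/4) / (1/3) = 3/4.

3/4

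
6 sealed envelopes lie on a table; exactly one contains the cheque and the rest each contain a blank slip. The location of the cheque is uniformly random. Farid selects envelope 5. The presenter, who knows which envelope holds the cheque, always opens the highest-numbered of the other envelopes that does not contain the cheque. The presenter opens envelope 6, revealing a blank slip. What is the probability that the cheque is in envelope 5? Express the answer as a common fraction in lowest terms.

Condition on the true location of the cheque.
If it is in any of envelopes 1, 2, 3, 4, and 5 (prior 1/6 each): envelope 6 is the highest-numbered option available, probability 1; weight (1/6)·1 = 1/6 each.
If it is in envelope 6 (prior 1/6): the presenter opened envelope 6, so this case is ruled out; weight (1/6)·0 = 0.
The weights sum to 5/6.
So P(the cheque in envelope 5 | the presenter opened envelope 6) = (1/6) / (5/6) = 1/5.

1/5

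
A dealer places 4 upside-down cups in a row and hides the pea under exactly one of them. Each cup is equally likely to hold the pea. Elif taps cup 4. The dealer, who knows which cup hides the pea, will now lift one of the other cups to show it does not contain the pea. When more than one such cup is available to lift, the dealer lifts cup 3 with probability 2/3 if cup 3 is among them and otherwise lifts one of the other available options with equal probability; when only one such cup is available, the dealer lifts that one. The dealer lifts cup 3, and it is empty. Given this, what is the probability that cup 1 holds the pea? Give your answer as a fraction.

Consider each possible location of the pea in turn.
If it is under any of cups 1, 2, and 4 (prior 1/4 each): cup 3 is available, opened with probability 2/3; weight (1/4)·(2/3) = 1/6 each.
If it is under cup 3 (prior 1/4): the dealer opened cup 3, so this case is ruled out; weight (1/4)·0 = 0.
The weights sum to 1/2.
So P(the pea under cup 1 | the dealer opened cup 3) = (1/6) / (1/2) = 1/3.

1/3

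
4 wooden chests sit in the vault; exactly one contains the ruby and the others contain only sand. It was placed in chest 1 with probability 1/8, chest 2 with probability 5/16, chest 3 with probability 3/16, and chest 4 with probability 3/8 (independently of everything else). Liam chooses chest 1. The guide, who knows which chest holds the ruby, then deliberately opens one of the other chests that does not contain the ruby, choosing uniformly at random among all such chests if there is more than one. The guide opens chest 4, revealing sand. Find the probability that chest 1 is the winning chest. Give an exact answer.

1/7

Condition on the true location of the ruby.
If it is in chest 1 (prior 1/8): the guide has 3 equally likely choices, so probability 1/3; weight (1/8)·(1/3) = 1/24.
If it is in chest 2 (prior 5/16): the guide has 2 equally likely choices, so probability 1/2; weight (5/16)·(1/2) = 5/32.
If it is in chest 3 (prior 3/16): the guide has 2 equally likely choices, so probability 1/2; weight (3/16)·(1/2) = 3/32.
If it is in chest 4 (prior 3/8): the guide opened chest 4, so this case is ruled out; weight (3/8)·0 = 0.
The weights sum to 7/24.
So P(the ruby in chest 1 | the guide opened chest 4) = (1/24) / (7/24) = 1/7.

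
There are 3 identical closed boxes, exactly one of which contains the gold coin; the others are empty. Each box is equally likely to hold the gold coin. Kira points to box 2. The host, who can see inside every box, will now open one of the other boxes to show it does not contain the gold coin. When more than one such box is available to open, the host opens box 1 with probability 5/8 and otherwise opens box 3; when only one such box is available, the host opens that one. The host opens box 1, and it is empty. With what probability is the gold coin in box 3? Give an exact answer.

8/13

Condition on the true location of the gold coin.
If it is in box 1 (prior 1/3): the host opened box 1, so this case is ruled out; weight (1/3)·0 = 0.
If it is in box 2 (prior 1/3): box 1 is available, opened with probability 5/8; weight (1/3)·(5/8) = 5/24.
If it is in box 3 (prior 1/3): only box 1 is available, probability 1; weight (1/3)·1 = 1/3.
The weights sum to 13/24.
So P(the gold coin in box 3 | the host opened box 1) = (1/3) / (13/24) = 8/13.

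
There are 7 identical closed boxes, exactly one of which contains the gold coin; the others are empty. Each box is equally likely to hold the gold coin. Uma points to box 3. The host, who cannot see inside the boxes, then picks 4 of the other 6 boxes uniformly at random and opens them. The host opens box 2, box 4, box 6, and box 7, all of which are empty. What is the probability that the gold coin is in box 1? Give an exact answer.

Because the host chose which boxes to open without knowing where the gold coin is, the choice is independent of the prize location. Learning that none of the 4 opened boxes holds the gold coin simply rules out those 4 locations and leaves the remaining 3 boxes still equally likely by symmetry.
So P(the gold coin in box 1) = 1/3.

1/3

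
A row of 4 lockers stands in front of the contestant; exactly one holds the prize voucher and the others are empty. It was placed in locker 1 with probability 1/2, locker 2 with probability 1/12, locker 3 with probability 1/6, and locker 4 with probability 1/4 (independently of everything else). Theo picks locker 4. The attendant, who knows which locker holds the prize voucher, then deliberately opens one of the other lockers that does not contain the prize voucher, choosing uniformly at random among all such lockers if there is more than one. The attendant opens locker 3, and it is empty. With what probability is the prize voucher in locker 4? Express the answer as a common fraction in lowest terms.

2/9

Condition on the true location of the prize voucher.
If it is in locker 1 (prior 1/2): the attendant has 2 equally likely choices, so probability 1/2; weight (1/2)·(1/2) = 1/4.
If it is in locker 2 (prior 1/12): the attendant has 2 equally likely choices, so probability 1/2; weight (1/12)·(1/2) = 1/24.
If it is in locker 3 (prior 1/6): the attendant opened locker 3, so this case is ruled out; weight (1/6)·0 = 0.
If it is in locker 4 (prior 1/4): the attendant has 3 equally likely choices, so probability 1/3; weight (1/4)·(1/3) = 1/12.
The weights sum to 3/8.
So P(the prize voucher in locker 4 | the attendant opened locker 3) = (1/12) / (3/8) = 2/9.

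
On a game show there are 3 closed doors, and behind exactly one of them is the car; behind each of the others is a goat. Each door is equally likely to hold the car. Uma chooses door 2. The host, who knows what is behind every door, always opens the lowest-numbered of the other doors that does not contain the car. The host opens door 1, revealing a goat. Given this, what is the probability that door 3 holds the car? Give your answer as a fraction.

1/2

Consider each possible location of the car in turn.
If it is behind door 1 (prior 1/3): the host opened door 1, so this case is ruled out; weight (1/3)·0 = 0.
If it is behind either of doors 2 and 3 (prior 1/3 each): door 1 is the lowest-numbered option available, probability 1; weight (1/3)·1 = 1/3 each.
The weights sum to 2/3.
So P(the car behind door 3 | the host opened door 1) = (1/3) / (2/3) = 1/2.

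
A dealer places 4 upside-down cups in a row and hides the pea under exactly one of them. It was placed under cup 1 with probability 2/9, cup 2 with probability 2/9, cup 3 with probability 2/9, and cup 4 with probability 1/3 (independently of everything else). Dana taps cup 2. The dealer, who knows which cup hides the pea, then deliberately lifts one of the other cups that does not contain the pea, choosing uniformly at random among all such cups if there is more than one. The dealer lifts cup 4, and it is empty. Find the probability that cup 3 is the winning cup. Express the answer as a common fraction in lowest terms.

Condition on the true location of the pea.
If it is under either of cups 1 and 3 (prior 2/9 each): the dealer has 2 equally likely choices, so probability 1/2; weight (2/9)·(1/2) = 1/9 each.
If it is under cup 2 (prior 2/9): the dealer has 3 equally likely choices, so probability 1/3; weight (2/9)·(1/3) = 2/27.
If it is under cup 4 (prior 1/3): the dealer opened cup 4, so this case is ruled out; weight (1/3)·0 = 0.
The weights sum to 8/27.
So P(the pea under cup 3 | the dealer opened cup 4) = (1/9) / (8/27) = 3/8.

3/8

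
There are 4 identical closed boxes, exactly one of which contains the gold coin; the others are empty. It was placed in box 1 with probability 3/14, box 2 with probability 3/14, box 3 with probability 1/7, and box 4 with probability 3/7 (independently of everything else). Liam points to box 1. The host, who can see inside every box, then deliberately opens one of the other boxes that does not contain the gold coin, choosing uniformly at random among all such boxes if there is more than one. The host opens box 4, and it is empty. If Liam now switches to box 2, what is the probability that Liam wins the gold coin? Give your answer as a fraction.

Apply Bayes' rule, conditioning on where the gold coin actually is.
If it is in box 1 (prior 3/14): the host has 3 equally likely choices, so probability 1/3; weight (3/14)·(1/3) = 1/14.
If it is in box 2 (prior 3/14): the host has 2 equally likely choices, so probability 1/2; weight (3/14)·(1/2) = 3/28.
If it is in box 3 (prior 1/7): the host has 2 equally likely choices, so probability 1/2; weight (1/7)·(1/2) = 1/14.
If it is in box 4 (prior 3/7): the host opened box 4, so this case is ruled out; weight (3/7)·0 = 0.
The weights sum to 1/4.
So P(the gold coin in box 2 | the host opened box 4) = (3/28) / (1/4) = 3/7.

3/7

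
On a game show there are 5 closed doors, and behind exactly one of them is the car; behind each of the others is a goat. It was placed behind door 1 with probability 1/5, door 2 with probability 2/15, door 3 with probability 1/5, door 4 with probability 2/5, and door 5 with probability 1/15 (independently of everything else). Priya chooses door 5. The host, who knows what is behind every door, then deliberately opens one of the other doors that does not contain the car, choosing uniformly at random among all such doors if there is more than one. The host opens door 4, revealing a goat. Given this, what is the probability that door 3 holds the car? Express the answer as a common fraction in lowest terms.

12/35

Condition on the true location of the car.
If it is behind either of doors 1 and 3 (prior 1/5 each): the host has 3 equally likely choices, so probability 1/3; weight (1/5)·(1/3) = 1/15 each.
If it is behind door 2 (prior 2/15): the host has 3 equally likely choices, so probability 1/3; weight (2/15)·(1/3) = 2/45.
If it is behind door 4 (prior 2/5): the host opened door 4, so this case is ruled out; weight (2/5)·0 = 0.
If it is behind door 5 (prior 1/15): the host has 4 equally likely choices, so probability 1/4; weight (1/15)·(1/4) = 1/60.
The weights sum to 7/36.
So P(the car behind door 3 | the host opened door 4) = (1/15) / (7/36) = 12/35.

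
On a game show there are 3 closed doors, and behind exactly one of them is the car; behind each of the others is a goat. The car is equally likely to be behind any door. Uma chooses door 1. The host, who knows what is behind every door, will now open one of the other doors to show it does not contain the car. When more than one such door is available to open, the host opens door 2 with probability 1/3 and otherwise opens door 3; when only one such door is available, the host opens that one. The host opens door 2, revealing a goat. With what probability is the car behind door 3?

3/4

Apply Bayes' rule, conditioning on where the car actually is.
If it is behind door 1 (prior 1/3): door 2 is available, opened with probability 1/3; weight (1/3)·(1/3) = 1/9.
If it is behind door 2 (prior 1/3): the host opened door 2, so this case is ruled out; weight (1/3)·0 = 0.
If it is behind door 3 (prior 1/3): only door 2 is available, probability 1; weight (1/3)·1 = 1/3.
The weights sum to 4/9.
So P(the car behind door 3 | the host opened door 2) = (1/3) / (4/9) = 3/4.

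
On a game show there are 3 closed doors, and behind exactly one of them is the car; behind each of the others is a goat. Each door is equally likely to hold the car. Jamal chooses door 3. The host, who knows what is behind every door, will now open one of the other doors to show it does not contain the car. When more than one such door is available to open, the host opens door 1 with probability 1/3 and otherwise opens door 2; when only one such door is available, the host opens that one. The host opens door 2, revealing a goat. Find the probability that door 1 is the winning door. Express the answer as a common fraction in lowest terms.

Apply Bayes' rule, conditioning on where the car actually is.
If it is behind door 1 (prior 1/3): only door 2 is available, probability 1; weight (1/3)·1 = 1/3.
If it is behind door 2 (prior 1/3): the host opened door 2, so this case is ruled out; weight (1/3)·0 = 0.
If it is behind door 3 (prior 1/3): door 1 is available but not opened, probability 2/3; weight (1/3)·(2/3) = 2/9.
The weights sum to 5/9.
So P(the car behind door 1 | the host opened door 2) = (1/3) / (5/9) = 3/5.

3/5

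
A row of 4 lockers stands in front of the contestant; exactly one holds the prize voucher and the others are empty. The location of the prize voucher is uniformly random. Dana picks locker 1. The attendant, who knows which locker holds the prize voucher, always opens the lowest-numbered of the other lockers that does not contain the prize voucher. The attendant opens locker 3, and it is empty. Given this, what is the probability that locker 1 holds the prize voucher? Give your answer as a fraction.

Consider each possible location of the prize voucher in turn.
If it is in either of lockers 1 and 4 (prior 1/4 each): the attendant would have opened locker 2 instead, probability 0; weight (1/4)·0 = 0 each.
If it is in locker 2 (prior 1/4): locker 3 is the lowest-numbered option available, probability 1; weight (1/4)·1 = 1/4.
If it is in locker 3 (prior 1/4): the attendant opened locker 3, so this case is ruled out; weight (1/4)·0 = 0.
The weights sum to 1/4.
So P(the prize voucher in locker 1 | the attendant opened locker 3) = 0 / (1/4) = 0.

0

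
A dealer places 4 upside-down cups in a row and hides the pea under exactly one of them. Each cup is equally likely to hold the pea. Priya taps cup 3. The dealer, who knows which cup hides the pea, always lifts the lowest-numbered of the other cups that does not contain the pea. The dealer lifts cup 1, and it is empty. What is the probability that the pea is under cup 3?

Consider each possible location of the pea in turn.
If it is under cup 1 (prior 1/4): the dealer opened cup 1, so this case is ruled out; weight (1/4)·0 = 0.
If it is under any of cups 2, 3, and 4 (prior 1/4 each): cup 1 is the lowest-numbered option available, probability 1; weight (1/4)·1 = 1/4 each.
The weights sum to 3/4.
So P(the pea under cup 3 | the dealer opened cup 1) = (1/4) / (3/4) = 1/3.

1/3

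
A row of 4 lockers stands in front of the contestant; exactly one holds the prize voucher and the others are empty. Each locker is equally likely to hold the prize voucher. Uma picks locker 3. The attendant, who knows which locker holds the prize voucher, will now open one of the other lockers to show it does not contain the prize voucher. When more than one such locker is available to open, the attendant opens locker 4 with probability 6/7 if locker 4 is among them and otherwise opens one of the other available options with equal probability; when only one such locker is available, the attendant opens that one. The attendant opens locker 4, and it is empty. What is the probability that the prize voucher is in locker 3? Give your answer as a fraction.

1/3

Consider each possible location of the prize voucher in turn.
If it is in any of lockers 1, 2, and 3 (prior 1/4 each): locker 4 is available, opened with probability 6/7; weight (1/4)·(6/7) = 3/14 each.
If it is in locker 4 (prior 1/4): the attendant opened locker 4, so this case is ruled out; weight (1/4)·0 = 0.
The weights sum to 9/14.
So P(the prize voucher in locker 3 | the attendant opened locker 4) = (3/14) / (9/14) = 1/3.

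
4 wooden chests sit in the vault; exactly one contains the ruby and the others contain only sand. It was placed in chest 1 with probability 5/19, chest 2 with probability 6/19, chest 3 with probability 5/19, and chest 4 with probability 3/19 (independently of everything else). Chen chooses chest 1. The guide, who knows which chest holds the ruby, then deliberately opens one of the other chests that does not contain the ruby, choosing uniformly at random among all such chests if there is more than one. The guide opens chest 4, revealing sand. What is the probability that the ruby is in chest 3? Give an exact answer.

15/43

Condition on the true location of the ruby.
If it is in chest 1 (prior 5/19): the guide has 3 equally likely choices, so probability 1/3; weight (5/19)·(1/3) = 5/57.
If it is in chest 2 (prior 6/19): the guide has 2 equally likely choices, so probability 1/2; weight (6/19)·(1/2) = 3/19.
If it is in chest 3 (prior 5/19): the guide has 2 equally likely choices, so probability 1/2; weight (5/19)·(1/2) = 5/38.
If it is in chest 4 (prior 3/19): the guide opened chest 4, so this case is ruled out; weight (3/19)·0 = 0.
The weights sum to 43/114.
So P(the ruby in chest 3 | the guide opened chest 4) = (5/38) / (43/114) = 15/43.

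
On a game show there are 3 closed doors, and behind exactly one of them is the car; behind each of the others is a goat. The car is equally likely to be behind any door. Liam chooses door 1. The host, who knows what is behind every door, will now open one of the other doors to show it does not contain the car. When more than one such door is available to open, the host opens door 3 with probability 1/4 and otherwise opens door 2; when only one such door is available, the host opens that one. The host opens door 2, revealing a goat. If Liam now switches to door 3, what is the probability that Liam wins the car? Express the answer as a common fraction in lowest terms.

Condition on the true location of the car.
If it is behind door 1 (prior 1/3): door 3 is available but not opened, probability 3/4; weight (1/3)·(3/4) = 1/4.
If it is behind door 2 (prior 1/3): the host opened door 2, so this case is ruled out; weight (1/3)·0 = 0.
If it is behind door 3 (prior 1/3): only door 2 is available, probability 1; weight (1/3)·1 = 1/3.
The weights sum to 7/12.
So P(the car behind door 3 | the host opened door 2) = (1/3) / (7/12) = 4/7.

4/7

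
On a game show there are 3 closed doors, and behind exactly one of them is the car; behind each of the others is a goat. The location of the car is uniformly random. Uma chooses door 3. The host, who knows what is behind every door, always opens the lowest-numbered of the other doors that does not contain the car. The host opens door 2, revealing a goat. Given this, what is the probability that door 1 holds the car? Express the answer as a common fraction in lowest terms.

Apply Bayes' rule, conditioning on where the car actually is.
If it is behind door 1 (prior 1/3): door 2 is the lowest-numbered option available, probability 1; weight (1/3)·1 = 1/3.
If it is behind door 2 (prior 1/3): the host opened door 2, so this case is ruled out; weight (1/3)·0 = 0.
If it is behind door 3 (prior 1/3): the host would have opened door 1 instead, probability 0; weight (1/3)·0 = 0.
The weights sum to 1/3.
So P(the car behind door 1 | the host opened door 2) = (1/3) / (1/3) = 1.

1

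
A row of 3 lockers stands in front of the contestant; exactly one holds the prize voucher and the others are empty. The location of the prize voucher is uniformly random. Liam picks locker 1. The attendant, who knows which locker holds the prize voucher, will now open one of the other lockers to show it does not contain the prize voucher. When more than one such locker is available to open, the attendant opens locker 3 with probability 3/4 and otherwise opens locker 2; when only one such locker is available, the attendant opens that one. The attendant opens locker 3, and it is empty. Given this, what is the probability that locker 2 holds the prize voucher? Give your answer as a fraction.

4/7

Apply Bayes' rule, conditioning on where the prize voucher actually is.
If it is in locker 1 (prior 1/3): locker 3 is available, opened with probability 3/4; weight (1/3)·(3/4) = 1/4.
If it is in locker 2 (prior 1/3): only locker 3 is available, probability 1; weight (1/3)·1 = 1/3.
If it is in locker 3 (prior 1/3): the attendant opened locker 3, so this case is ruled out; weight (1/3)·0 = 0.
The weights sum to 7/12.
So P(the prize voucher in locker 2 | the attendant opened locker 3) = (1/3) / (7/12) = 4/7.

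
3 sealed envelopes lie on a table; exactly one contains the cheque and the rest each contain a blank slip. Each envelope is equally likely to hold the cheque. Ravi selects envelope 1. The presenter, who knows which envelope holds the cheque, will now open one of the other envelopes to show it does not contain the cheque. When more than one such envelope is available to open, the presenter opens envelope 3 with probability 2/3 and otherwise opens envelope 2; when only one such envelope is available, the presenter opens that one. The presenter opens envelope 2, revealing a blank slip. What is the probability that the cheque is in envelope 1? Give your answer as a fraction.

1/4

Consider each possible location of the cheque in turn.
If it is in envelope 1 (prior 1/3): envelope 3 is available but not opened, probability 1/3; weight (1/3)·(1/3) = 1/9.
If it is in envelope 2 (prior 1/3): the presenter opened envelope 2, so this case is ruled out; weight (1/3)·0 = 0.
If it is in envelope 3 (prior 1/3): only envelope 2 is available, probability 1; weight (1/3)·1 = 1/3.
The weights sum to 4/9.
So P(the cheque in envelope 1 | the presenter opened envelope 2) = (1/9) / (4/9) = 1/4.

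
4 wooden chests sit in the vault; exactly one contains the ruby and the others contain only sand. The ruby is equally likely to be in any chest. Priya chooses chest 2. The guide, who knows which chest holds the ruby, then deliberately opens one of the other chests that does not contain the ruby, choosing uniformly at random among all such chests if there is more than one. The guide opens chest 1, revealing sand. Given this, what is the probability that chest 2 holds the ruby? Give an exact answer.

1/4

Apply Bayes' rule, conditioning on where the ruby actually is.
If it is in chest 1 (prior 1/4): the guide opened chest 1, so this case is ruled out; weight (1/4)·0 = 0.
If it is in chest 2 (prior 1/4): the guide has 3 equally likely choices, so probability 1/3; weight (1/4)·(1/3) = 1/12.
If it is in either of chests 3 and 4 (prior 1/4 each): the guide has 2 equally likely choices, so probability 1/2; weight (1/4)·(1/2) = 1/8 each.
The weights sum to 1/3.
So P(the ruby in chest 2 | the guide opened chest 1) = (1/12) / (1/3) = 1/4.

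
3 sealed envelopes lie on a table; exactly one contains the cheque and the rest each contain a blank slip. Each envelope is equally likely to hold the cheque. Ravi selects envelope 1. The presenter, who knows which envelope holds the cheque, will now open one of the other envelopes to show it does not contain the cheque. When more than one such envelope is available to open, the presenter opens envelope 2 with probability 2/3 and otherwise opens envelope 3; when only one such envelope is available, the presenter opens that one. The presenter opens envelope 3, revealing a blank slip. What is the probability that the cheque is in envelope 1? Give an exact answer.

Condition on the true location of the cheque.
If it is in envelope 1 (prior 1/3): envelope 2 is available but not opened, probability 1/3; weight (1/3)·(1/3) = 1/9.
If it is in envelope 2 (prior 1/3): only envelope 3 is available, probability 1; weight (1/3)·1 = 1/3.
If it is in envelope 3 (prior 1/3): the presenter opened envelope 3, so this case is ruled out; weight (1/3)·0 = 0.
The weights sum to 4/9.
So P(the cheque in envelope 1 | the presenter opened envelope 3) = (1/9) / (4/9) = 1/4.

1/4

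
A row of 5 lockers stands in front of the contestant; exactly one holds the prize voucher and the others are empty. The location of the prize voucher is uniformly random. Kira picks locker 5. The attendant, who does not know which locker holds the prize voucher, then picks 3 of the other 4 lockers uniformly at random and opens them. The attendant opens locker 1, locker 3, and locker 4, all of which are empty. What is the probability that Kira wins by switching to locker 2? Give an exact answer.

1/2

Consider each possible location of the prize voucher in turn.
If it is in any of lockers 1, 3, and 4 (prior 1/5 each): that locker was opened and seen not to hold the prize — ruled out; weight (1/5)·0 = 0 each.
If it is in either of lockers 2 and 5 (prior 1/5 each): the attendant picks exactly this set with probability 1/4 regardless, and none is the prize; weight (1/5)·(1/4) = 1/20 each.
The weights sum to 1/10.
So P(the prize voucher in locker 2 | the attendant opened locker 1, locker 3, and locker 4) = (1/20) / (1/10) = 1/2.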